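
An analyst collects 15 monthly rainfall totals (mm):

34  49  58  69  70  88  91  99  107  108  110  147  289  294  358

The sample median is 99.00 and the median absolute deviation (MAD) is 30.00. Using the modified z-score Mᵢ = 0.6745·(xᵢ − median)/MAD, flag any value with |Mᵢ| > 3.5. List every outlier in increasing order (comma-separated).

289, 294, 358

|Mᵢ| > 3.5 ⇔ |xᵢ − 99.00| > 3.5·30.00/0.6745 = 155.67.
So outliers lie outside [-56.67, 254.67].
289: M = 4.27 → outlier.
294: M = 4.38 → outlier.
358: M = 5.82 → outlier.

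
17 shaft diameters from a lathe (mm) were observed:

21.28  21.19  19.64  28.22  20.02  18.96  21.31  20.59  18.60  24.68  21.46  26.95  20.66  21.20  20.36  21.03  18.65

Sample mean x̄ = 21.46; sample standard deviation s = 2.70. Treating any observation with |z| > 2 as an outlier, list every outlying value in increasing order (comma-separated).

26.95, 28.22

Cutoffs at x̄ ± 2s: 21.46 ± 2·2.70 = [16.06, 26.86].
26.95: z = 2.03, |z| > 2 → outlier.
28.22: z = 2.50, |z| > 2 → outlier.
Every other value lies within [16.06, 26.86].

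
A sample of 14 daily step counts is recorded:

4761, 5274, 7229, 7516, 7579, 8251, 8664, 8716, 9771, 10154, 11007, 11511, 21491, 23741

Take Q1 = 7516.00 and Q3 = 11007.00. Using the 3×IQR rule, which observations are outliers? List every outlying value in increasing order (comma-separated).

IQR = Q3 − Q1 = 11007.00 − 7516.00 = 3491.00.
Lower fence = Q1 − 3·IQR = 7516.00 − 10473.00 = -2957.00.
Upper fence = Q3 + 3·IQR = 11007.00 + 10473.00 = 21480.00.
21491 > 21480.00 → outlier.
23741 > 21480.00 → outlier.
All remaining values lie within [-2957.00, 21480.00].

21491, 23741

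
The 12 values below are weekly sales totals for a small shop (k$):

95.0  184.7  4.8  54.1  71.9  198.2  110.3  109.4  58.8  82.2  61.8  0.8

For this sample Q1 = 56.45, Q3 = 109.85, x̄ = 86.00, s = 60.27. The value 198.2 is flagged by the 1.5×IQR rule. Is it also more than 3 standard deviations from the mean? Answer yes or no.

z = (198.2 − 86.00) / 60.27 = 1.86.
|z| = 1.86 ≤ 3.

no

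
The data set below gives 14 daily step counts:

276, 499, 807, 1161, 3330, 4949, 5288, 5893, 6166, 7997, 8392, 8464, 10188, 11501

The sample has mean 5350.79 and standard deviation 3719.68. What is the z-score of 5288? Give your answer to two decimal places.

z = (5288 − 5350.79) / 3719.68 = -0.02.

-0.02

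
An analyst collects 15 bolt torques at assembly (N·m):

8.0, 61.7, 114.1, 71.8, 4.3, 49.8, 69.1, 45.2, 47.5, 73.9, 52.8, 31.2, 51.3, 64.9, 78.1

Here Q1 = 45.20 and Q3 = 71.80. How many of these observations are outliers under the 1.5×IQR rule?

2

IQR = 26.60; fences at 45.20 − 39.90 = 5.30 and 71.80 + 39.90 = 111.70.
Outside the cutoffs: 4.3, 114.1.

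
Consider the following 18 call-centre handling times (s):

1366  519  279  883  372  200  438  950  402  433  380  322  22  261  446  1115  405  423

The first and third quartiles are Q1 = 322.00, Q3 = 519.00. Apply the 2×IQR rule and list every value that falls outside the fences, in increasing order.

IQR = Q3 − Q1 = 519.00 − 322.00 = 197.00.
Lower fence = Q1 − 2·IQR = 322.00 − 394.00 = -72.00.
Upper fence = Q3 + 2·IQR = 519.00 + 394.00 = 913.00.
950 > 913.00 → outlier.
1115 > 913.00 → outlier.
1366 > 913.00 → outlier.
All remaining values lie within [-72.00, 913.00].

950, 1115, 1366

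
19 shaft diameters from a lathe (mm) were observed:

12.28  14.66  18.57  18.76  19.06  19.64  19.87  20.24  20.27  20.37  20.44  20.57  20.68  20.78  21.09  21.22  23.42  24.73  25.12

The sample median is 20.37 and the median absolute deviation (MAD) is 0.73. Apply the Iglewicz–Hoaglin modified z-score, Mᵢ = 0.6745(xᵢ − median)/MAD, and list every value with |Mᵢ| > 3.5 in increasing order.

|Mᵢ| > 3.5 ⇔ |xᵢ − 20.37| > 3.5·0.73/0.6745 = 3.79.
So outliers lie outside [16.58, 24.16].
12.28: M = -7.47 → outlier.
14.66: M = -5.28 → outlier.
24.73: M = 4.03 → outlier.
25.12: M = 4.39 → outlier.

12.28, 14.66, 24.73, 25.12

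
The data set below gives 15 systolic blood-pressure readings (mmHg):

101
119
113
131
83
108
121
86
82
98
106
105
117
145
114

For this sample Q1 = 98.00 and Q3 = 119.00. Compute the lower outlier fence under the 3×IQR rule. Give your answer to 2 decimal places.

35.00

IQR = Q3 − Q1 = 119.00 − 98.00 = 21.00.
Lower fence = Q1 − 3·IQR = 98.00 − 63.00 = 35.00.
Upper fence = Q3 + 3·IQR = 119.00 + 63.00 = 182.00.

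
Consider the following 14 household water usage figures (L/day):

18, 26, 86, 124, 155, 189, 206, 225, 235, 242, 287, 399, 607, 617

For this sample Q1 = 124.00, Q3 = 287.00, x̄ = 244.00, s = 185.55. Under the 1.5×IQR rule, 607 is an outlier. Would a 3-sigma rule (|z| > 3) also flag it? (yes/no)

z = (607 − 244.00) / 185.55 = 1.96.
|z| = 1.96 ≤ 3.

no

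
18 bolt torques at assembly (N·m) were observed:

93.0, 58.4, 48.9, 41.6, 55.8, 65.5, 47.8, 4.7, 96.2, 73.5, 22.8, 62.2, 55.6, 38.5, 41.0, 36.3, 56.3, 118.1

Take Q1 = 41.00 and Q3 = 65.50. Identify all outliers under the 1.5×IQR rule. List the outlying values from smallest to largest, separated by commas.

IQR = Q3 − Q1 = 65.50 − 41.00 = 24.50.
Lower fence = Q1 − 1.5·IQR = 41.00 − 36.75 = 4.25.
Upper fence = Q3 + 1.5·IQR = 65.50 + 36.75 = 102.25.
118.1 > 102.25 → outlier.
All remaining values lie within [4.25, 102.25].

118.1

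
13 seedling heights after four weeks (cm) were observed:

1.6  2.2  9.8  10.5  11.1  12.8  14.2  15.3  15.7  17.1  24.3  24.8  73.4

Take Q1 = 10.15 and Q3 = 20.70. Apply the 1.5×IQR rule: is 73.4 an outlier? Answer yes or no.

yes

IQR = Q3 − Q1 = 20.70 − 10.15 = 10.55.
Lower fence = Q1 − 1.5·IQR = 10.15 − 15.825 = -5.675.
Upper fence = Q3 + 1.5·IQR = 20.70 + 15.825 = 36.525.
73.4 lies above the upper fence.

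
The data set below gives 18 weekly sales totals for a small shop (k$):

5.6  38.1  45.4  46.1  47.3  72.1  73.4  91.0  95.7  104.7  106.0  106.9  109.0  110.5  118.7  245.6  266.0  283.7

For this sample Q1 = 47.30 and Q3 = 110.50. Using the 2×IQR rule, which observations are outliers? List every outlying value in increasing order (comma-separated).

IQR = Q3 − Q1 = 110.50 − 47.30 = 63.20.
Lower fence = Q1 − 2·IQR = 47.30 − 126.40 = -79.10.
Upper fence = Q3 + 2·IQR = 110.50 + 126.40 = 236.90.
245.6 > 236.90 → outlier.
266.0 > 236.90 → outlier.
283.7 > 236.90 → outlier.
All remaining values lie within [-79.10, 236.90].

245.6, 266.0, 283.7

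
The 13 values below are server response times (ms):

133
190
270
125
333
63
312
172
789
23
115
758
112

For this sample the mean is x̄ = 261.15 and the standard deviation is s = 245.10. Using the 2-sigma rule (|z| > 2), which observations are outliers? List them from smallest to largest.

Cutoffs at x̄ ± 2s: 261.15 ± 2·245.10 = [-229.05, 751.35].
758: z = 2.03, |z| > 2 → outlier.
789: z = 2.15, |z| > 2 → outlier.
Every other value lies within [-229.05, 751.35].

758, 789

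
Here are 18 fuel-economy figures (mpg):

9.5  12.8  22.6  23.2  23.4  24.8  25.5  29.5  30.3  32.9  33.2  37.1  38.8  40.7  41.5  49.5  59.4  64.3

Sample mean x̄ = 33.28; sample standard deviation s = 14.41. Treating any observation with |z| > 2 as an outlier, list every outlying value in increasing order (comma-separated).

Cutoffs at x̄ ± 2s: 33.28 ± 2·14.41 = [4.46, 62.10].
64.3: z = 2.15, |z| > 2 → outlier.
Every other value lies within [4.46, 62.10].

64.3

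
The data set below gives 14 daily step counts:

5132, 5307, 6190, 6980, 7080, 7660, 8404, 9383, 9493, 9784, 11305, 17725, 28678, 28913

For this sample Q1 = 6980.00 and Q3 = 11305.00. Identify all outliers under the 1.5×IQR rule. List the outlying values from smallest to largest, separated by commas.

IQR = Q3 − Q1 = 11305.00 − 6980.00 = 4325.00.
Lower fence = Q1 − 1.5·IQR = 6980.00 − 6487.50 = 492.50.
Upper fence = Q3 + 1.5·IQR = 11305.00 + 6487.50 = 17792.50.
28678 > 17792.50 → outlier.
28913 > 17792.50 → outlier.
All remaining values lie within [492.50, 17792.50].

28678, 28913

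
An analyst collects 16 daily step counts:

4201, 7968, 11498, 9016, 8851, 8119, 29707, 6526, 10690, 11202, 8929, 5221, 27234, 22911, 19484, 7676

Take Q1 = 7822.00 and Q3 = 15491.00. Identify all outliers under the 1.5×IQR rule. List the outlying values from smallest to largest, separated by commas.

27234, 29707

IQR = Q3 − Q1 = 15491.00 − 7822.00 = 7669.00.
Lower fence = Q1 − 1.5·IQR = 7822.00 − 11503.50 = -3681.50.
Upper fence = Q3 + 1.5·IQR = 15491.00 + 11503.50 = 26994.50.
27234 > 26994.50 → outlier.
29707 > 26994.50 → outlier.
All remaining values lie within [-3681.50, 26994.50].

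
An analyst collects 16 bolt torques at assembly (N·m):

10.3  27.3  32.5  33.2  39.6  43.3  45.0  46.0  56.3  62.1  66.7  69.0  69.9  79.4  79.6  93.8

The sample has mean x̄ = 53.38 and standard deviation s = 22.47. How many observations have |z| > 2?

0

Cutoffs: x̄ ± 2s = [8.44, 98.32].
Every value lies within the cutoffs.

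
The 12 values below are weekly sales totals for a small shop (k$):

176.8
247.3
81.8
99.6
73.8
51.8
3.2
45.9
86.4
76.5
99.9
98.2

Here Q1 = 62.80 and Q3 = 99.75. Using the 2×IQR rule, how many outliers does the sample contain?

2

IQR = 36.95; fences at 62.80 − 73.90 = -11.10 and 99.75 + 73.90 = 173.65.
Outside the cutoffs: 176.8, 247.3.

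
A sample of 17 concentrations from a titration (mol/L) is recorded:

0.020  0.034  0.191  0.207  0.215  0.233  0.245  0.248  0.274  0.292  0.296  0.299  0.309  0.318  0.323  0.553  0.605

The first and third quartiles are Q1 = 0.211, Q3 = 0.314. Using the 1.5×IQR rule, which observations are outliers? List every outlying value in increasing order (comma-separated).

IQR = Q3 − Q1 = 0.314 − 0.211 = 0.103.
Lower fence = Q1 − 1.5·IQR = 0.211 − 0.1545 = 0.0565.
Upper fence = Q3 + 1.5·IQR = 0.314 + 0.1545 = 0.4685.
0.020 < 0.0565 → outlier.
0.034 < 0.0565 → outlier.
0.553 > 0.4685 → outlier.
0.605 > 0.4685 → outlier.
All remaining values lie within [0.0565, 0.4685].

0.020, 0.034, 0.553, 0.605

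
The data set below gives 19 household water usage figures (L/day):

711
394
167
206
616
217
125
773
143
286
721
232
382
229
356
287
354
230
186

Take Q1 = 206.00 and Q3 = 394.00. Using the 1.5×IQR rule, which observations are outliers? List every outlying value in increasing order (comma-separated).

711, 721, 773

IQR = Q3 − Q1 = 394.00 − 206.00 = 188.00.
Lower fence = Q1 − 1.5·IQR = 206.00 − 282.00 = -76.00.
Upper fence = Q3 + 1.5·IQR = 394.00 + 282.00 = 676.00.
711 > 676.00 → outlier.
721 > 676.00 → outlier.
773 > 676.00 → outlier.
All remaining values lie within [-76.00, 676.00].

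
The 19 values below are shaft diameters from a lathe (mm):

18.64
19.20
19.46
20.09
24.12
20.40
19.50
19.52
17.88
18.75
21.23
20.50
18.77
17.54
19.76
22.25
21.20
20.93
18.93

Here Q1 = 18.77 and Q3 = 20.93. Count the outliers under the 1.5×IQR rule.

0

IQR = 2.16; fences at 18.77 − 3.24 = 15.53 and 20.93 + 3.24 = 24.17.
Every value lies within the cutoffs.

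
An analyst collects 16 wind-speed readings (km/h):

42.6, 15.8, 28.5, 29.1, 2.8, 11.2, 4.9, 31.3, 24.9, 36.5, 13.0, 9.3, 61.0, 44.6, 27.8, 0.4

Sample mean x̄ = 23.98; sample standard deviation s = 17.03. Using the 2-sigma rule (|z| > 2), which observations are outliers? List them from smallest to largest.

Cutoffs at x̄ ± 2s: 23.98 ± 2·17.03 = [-10.08, 58.04].
61.0: z = 2.17, |z| > 2 → outlier.
Every other value lies within [-10.08, 58.04].

61.0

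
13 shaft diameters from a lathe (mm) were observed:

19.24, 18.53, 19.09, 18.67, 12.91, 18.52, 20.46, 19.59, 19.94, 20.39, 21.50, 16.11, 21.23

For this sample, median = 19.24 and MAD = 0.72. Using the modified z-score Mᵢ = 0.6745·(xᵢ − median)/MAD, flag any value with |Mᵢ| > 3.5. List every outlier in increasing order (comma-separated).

|Mᵢ| > 3.5 ⇔ |xᵢ − 19.24| > 3.5·0.72/0.6745 = 3.74.
So outliers lie outside [15.50, 22.98].
12.91: M = -5.93 → outlier.

12.91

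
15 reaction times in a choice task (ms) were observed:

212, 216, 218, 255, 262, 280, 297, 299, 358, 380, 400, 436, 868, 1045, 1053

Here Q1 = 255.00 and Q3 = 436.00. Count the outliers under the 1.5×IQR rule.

IQR = 181.00; fences at 255.00 − 271.50 = -16.50 and 436.00 + 271.50 = 707.50.
Outside the cutoffs: 868, 1045, 1053.

3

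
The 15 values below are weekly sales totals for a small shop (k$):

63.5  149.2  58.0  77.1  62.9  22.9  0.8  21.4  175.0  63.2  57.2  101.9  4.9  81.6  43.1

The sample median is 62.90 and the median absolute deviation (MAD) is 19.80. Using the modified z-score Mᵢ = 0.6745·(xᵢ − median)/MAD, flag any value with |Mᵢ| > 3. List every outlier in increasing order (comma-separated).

175.0

|Mᵢ| > 3 ⇔ |xᵢ − 62.90| > 3·19.80/0.6745 = 88.07.
So outliers lie outside [-25.17, 150.97].
175.0: M = 3.82 → outlier.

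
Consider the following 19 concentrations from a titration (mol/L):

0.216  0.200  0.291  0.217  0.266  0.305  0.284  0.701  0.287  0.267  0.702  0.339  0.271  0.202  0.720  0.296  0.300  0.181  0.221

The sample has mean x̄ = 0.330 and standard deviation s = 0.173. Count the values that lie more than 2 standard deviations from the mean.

3

Cutoffs: x̄ ± 2s = [-0.016, 0.676].
Outside the cutoffs: 0.701, 0.702, 0.720.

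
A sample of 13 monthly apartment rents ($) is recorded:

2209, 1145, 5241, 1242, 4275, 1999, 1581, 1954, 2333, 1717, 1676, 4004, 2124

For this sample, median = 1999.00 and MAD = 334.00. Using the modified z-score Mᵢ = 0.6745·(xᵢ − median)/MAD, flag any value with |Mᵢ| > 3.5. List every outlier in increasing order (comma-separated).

4004, 4275, 5241

|Mᵢ| > 3.5 ⇔ |xᵢ − 1999.00| > 3.5·334.00/0.6745 = 1733.14.
So outliers lie outside [265.86, 3732.14].
4004: M = 4.05 → outlier.
4275: M = 4.60 → outlier.
5241: M = 6.55 → outlier.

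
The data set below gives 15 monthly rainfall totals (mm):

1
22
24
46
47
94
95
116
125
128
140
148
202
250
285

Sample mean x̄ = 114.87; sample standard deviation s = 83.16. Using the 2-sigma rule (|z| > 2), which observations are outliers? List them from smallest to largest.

285

Cutoffs at x̄ ± 2s: 114.87 ± 2·83.16 = [-51.45, 281.19].
285: z = 2.05, |z| > 2 → outlier.
Every other value lies within [-51.45, 281.19].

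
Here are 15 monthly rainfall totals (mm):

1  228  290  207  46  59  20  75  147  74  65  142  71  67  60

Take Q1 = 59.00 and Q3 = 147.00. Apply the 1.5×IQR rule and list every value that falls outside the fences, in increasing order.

290

IQR = Q3 − Q1 = 147.00 − 59.00 = 88.00.
Lower fence = Q1 − 1.5·IQR = 59.00 − 132.00 = -73.00.
Upper fence = Q3 + 1.5·IQR = 147.00 + 132.00 = 279.00.
290 > 279.00 → outlier.
All remaining values lie within [-73.00, 279.00].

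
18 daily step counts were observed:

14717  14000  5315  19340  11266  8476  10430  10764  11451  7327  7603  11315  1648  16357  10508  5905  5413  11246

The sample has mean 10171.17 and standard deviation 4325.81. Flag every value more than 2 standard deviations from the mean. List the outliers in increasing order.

19340

Cutoffs at x̄ ± 2s: 10171.17 ± 2·4325.81 = [1519.55, 18822.79].
19340: z = 2.12, |z| > 2 → outlier.
Every other value lies within [1519.55, 18822.79].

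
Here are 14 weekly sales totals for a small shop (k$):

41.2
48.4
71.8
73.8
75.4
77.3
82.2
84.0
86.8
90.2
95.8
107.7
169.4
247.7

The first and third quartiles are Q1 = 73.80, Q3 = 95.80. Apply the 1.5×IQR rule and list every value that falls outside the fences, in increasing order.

IQR = Q3 − Q1 = 95.80 − 73.80 = 22.00.
Lower fence = Q1 − 1.5·IQR = 73.80 − 33.00 = 40.80.
Upper fence = Q3 + 1.5·IQR = 95.80 + 33.00 = 128.80.
169.4 > 128.80 → outlier.
247.7 > 128.80 → outlier.
All remaining values lie within [40.80, 128.80].

169.4, 247.7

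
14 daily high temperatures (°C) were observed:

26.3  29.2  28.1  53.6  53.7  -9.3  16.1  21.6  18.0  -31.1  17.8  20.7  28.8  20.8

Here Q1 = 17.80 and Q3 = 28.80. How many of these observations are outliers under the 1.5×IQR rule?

4

IQR = 11.00; fences at 17.80 − 16.50 = 1.30 and 28.80 + 16.50 = 45.30.
Outside the cutoffs: -31.1, -9.3, 53.6, 53.7.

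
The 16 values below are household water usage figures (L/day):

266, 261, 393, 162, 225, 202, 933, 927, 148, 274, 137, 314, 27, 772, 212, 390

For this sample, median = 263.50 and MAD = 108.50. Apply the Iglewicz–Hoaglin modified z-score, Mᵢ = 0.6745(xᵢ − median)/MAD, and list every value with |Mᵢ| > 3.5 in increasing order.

|Mᵢ| > 3.5 ⇔ |xᵢ − 263.50| > 3.5·108.50/0.6745 = 563.01.
So outliers lie outside [-299.51, 826.51].
927: M = 4.12 → outlier.
933: M = 4.16 → outlier.

927, 933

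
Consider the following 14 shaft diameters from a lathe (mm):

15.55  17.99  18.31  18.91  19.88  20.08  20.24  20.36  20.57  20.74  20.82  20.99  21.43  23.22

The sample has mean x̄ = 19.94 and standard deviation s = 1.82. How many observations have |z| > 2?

Cutoffs: x̄ ± 2s = [16.30, 23.58].
Outside the cutoffs: 15.55.

1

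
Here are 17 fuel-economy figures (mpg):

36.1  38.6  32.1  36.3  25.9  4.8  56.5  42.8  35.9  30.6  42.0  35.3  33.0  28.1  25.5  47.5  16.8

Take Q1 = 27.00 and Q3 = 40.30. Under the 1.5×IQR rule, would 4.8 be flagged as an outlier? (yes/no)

yes

IQR = Q3 − Q1 = 40.30 − 27.00 = 13.30.
Lower fence = Q1 − 1.5·IQR = 27.00 − 19.95 = 7.05.
Upper fence = Q3 + 1.5·IQR = 40.30 + 19.95 = 60.25.
4.8 lies below the lower fence.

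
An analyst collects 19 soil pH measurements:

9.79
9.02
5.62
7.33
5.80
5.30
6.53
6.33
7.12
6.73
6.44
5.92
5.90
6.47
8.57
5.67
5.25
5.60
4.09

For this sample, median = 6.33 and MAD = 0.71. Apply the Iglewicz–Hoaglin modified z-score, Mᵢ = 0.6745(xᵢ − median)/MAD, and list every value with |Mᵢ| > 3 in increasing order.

|Mᵢ| > 3 ⇔ |xᵢ − 6.33| > 3·0.71/0.6745 = 3.16.
So outliers lie outside [3.17, 9.49].
9.79: M = 3.29 → outlier.

9.79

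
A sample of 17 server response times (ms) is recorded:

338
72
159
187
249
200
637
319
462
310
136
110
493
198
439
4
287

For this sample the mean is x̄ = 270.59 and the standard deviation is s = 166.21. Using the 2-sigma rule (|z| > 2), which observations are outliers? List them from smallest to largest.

Cutoffs at x̄ ± 2s: 270.59 ± 2·166.21 = [-61.83, 603.01].
637: z = 2.20, |z| > 2 → outlier.
Every other value lies within [-61.83, 603.01].

637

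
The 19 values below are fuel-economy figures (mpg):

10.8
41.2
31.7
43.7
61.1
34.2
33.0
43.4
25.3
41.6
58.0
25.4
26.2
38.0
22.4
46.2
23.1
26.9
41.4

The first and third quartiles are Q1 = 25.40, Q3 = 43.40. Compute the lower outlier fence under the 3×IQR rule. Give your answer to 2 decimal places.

IQR = Q3 − Q1 = 43.40 − 25.40 = 18.00.
Lower fence = Q1 − 3·IQR = 25.40 − 54.00 = -28.60.
Upper fence = Q3 + 3·IQR = 43.40 + 54.00 = 97.40.

-28.60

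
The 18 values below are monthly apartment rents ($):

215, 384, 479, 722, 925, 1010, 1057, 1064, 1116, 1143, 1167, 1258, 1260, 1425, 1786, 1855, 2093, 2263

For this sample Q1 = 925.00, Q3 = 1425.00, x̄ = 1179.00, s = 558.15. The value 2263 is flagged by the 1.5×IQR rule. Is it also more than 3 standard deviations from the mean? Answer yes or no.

no

z = (2263 − 1179.00) / 558.15 = 1.94.
|z| = 1.94 ≤ 3.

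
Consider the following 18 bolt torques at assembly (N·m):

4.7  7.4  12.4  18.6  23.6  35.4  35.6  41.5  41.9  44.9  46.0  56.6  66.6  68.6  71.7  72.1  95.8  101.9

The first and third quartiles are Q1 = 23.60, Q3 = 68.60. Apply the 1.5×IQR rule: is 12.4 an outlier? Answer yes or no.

no

IQR = Q3 − Q1 = 68.60 − 23.60 = 45.00.
Lower fence = Q1 − 1.5·IQR = 23.60 − 67.50 = -43.90.
Upper fence = Q3 + 1.5·IQR = 68.60 + 67.50 = 136.10.
12.4 lies within [-43.90, 136.10].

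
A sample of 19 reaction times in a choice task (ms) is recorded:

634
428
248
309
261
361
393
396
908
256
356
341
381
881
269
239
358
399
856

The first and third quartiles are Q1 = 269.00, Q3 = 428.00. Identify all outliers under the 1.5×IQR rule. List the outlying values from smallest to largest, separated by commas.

IQR = Q3 − Q1 = 428.00 − 269.00 = 159.00.
Lower fence = Q1 − 1.5·IQR = 269.00 − 238.50 = 30.50.
Upper fence = Q3 + 1.5·IQR = 428.00 + 238.50 = 666.50.
856 > 666.50 → outlier.
881 > 666.50 → outlier.
908 > 666.50 → outlier.
All remaining values lie within [30.50, 666.50].

856, 881, 908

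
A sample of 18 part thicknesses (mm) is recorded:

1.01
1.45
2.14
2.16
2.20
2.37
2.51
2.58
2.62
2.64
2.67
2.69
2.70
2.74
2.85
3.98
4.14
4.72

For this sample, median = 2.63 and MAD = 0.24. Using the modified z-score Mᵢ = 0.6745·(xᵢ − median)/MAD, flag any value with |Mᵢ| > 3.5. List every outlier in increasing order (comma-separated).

1.01, 3.98, 4.14, 4.72

|Mᵢ| > 3.5 ⇔ |xᵢ − 2.63| > 3.5·0.24/0.6745 = 1.25.
So outliers lie outside [1.38, 3.88].
1.01: M = -4.55 → outlier.
3.98: M = 3.79 → outlier.
4.14: M = 4.24 → outlier.
4.72: M = 5.87 → outlier.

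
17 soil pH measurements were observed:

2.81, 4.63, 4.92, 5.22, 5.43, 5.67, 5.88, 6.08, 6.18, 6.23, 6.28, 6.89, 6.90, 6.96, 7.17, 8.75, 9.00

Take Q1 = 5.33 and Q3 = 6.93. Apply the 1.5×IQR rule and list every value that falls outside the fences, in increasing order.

IQR = Q3 − Q1 = 6.93 − 5.33 = 1.60.
Lower fence = Q1 − 1.5·IQR = 5.33 − 2.40 = 2.93.
Upper fence = Q3 + 1.5·IQR = 6.93 + 2.40 = 9.33.
2.81 < 2.93 → outlier.
All remaining values lie within [2.93, 9.33].

2.81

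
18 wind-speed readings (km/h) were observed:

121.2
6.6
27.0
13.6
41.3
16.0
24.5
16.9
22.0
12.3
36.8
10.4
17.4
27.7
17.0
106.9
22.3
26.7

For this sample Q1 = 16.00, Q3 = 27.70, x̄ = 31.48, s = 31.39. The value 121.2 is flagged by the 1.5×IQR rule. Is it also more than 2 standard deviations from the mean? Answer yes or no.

yes

z = (121.2 − 31.48) / 31.39 = 2.86.
|z| = 2.86 > 2.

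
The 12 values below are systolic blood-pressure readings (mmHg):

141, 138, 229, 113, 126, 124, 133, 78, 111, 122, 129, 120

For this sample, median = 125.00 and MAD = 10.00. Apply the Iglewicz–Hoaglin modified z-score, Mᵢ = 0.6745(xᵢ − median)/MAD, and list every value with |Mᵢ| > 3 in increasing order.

|Mᵢ| > 3 ⇔ |xᵢ − 125.00| > 3·10.00/0.6745 = 44.48.
So outliers lie outside [80.52, 169.48].
78: M = -3.17 → outlier.
229: M = 7.01 → outlier.

78, 229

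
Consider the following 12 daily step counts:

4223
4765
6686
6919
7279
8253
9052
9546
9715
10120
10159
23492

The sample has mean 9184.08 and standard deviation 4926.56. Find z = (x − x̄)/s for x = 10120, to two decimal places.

z = (10120 − 9184.08) / 4926.56 = 0.19.

0.19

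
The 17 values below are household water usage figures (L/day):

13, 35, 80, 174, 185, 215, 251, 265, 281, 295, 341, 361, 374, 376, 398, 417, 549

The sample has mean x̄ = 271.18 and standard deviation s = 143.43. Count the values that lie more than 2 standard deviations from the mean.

0

Cutoffs: x̄ ± 2s = [-15.68, 558.04].
Every value lies within the cutoffs.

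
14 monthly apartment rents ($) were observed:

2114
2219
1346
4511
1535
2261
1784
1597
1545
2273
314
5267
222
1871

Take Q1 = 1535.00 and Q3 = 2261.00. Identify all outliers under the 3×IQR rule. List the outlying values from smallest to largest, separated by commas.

4511, 5267

IQR = Q3 − Q1 = 2261.00 − 1535.00 = 726.00.
Lower fence = Q1 − 3·IQR = 1535.00 − 2178.00 = -643.00.
Upper fence = Q3 + 3·IQR = 2261.00 + 2178.00 = 4439.00.
4511 > 4439.00 → outlier.
5267 > 4439.00 → outlier.
All remaining values lie within [-643.00, 4439.00].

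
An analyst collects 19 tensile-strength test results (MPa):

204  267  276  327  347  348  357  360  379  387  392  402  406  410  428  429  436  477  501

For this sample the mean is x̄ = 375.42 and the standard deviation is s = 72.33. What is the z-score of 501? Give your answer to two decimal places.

1.74

z = (501 − 375.42) / 72.33 = 1.74.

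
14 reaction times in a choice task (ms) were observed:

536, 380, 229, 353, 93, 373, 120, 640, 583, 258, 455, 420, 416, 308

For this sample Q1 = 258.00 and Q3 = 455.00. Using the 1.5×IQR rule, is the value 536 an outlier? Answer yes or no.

IQR = Q3 − Q1 = 455.00 − 258.00 = 197.00.
Lower fence = Q1 − 1.5·IQR = 258.00 − 295.50 = -37.50.
Upper fence = Q3 + 1.5·IQR = 455.00 + 295.50 = 750.50.
536 lies within [-37.50, 750.50].

no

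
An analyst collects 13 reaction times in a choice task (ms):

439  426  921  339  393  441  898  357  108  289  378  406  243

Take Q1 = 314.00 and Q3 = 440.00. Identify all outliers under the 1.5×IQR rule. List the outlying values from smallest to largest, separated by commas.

108, 898, 921

IQR = Q3 − Q1 = 440.00 − 314.00 = 126.00.
Lower fence = Q1 − 1.5·IQR = 314.00 − 189.00 = 125.00.
Upper fence = Q3 + 1.5·IQR = 440.00 + 189.00 = 629.00.
108 < 125.00 → outlier.
898 > 629.00 → outlier.
921 > 629.00 → outlier.
All remaining values lie within [125.00, 629.00].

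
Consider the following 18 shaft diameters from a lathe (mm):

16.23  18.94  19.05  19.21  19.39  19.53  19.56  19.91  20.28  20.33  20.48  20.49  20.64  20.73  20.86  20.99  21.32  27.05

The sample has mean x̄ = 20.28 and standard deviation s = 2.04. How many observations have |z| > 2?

1

Cutoffs: x̄ ± 2s = [16.20, 24.36].
Outside the cutoffs: 27.05.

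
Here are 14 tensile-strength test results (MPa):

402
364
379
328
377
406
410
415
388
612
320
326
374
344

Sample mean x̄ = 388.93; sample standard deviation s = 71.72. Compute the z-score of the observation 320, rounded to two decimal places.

-0.96

z = (320 − 388.93) / 71.72 = -0.96.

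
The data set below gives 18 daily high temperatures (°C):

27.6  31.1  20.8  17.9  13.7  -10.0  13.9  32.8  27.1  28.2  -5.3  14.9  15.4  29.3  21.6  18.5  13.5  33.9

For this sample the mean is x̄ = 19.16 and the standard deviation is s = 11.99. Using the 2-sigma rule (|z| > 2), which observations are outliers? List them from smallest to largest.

Cutoffs at x̄ ± 2s: 19.16 ± 2·11.99 = [-4.82, 43.14].
-10.0: z = -2.43, |z| > 2 → outlier.
-5.3: z = -2.04, |z| > 2 → outlier.
Every other value lies within [-4.82, 43.14].

-10.0, -5.3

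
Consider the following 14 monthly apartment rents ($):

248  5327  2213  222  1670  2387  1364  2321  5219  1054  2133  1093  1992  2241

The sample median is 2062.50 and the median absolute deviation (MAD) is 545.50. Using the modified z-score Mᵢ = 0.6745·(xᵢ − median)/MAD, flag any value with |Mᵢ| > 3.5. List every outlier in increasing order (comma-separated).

5219, 5327

|Mᵢ| > 3.5 ⇔ |xᵢ − 2062.50| > 3.5·545.50/0.6745 = 2830.62.
So outliers lie outside [-768.12, 4893.12].
5219: M = 3.90 → outlier.
5327: M = 4.04 → outlier.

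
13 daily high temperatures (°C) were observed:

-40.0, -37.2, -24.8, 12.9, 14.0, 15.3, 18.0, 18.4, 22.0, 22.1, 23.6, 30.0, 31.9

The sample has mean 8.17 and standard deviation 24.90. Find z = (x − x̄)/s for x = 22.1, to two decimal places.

0.56

z = (22.1 − 8.17) / 24.90 = 0.56.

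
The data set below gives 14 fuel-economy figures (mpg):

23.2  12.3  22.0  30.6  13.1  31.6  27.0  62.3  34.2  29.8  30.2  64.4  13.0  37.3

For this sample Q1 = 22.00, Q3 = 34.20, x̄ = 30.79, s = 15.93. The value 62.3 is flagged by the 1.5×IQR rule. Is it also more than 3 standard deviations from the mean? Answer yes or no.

z = (62.3 − 30.79) / 15.93 = 1.98.
|z| = 1.98 ≤ 3.

no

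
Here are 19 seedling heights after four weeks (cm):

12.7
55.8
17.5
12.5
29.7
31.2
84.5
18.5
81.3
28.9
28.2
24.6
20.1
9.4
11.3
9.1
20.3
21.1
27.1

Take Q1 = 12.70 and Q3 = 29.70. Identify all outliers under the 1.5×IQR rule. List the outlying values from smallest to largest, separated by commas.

55.8, 81.3, 84.5

IQR = Q3 − Q1 = 29.70 − 12.70 = 17.00.
Lower fence = Q1 − 1.5·IQR = 12.70 − 25.50 = -12.80.
Upper fence = Q3 + 1.5·IQR = 29.70 + 25.50 = 55.20.
55.8 > 55.20 → outlier.
81.3 > 55.20 → outlier.
84.5 > 55.20 → outlier.
All remaining values lie within [-12.80, 55.20].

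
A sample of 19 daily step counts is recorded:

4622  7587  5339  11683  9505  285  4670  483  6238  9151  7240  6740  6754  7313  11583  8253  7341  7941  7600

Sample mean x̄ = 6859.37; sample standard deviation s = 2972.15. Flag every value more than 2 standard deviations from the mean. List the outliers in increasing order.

Cutoffs at x̄ ± 2s: 6859.37 ± 2·2972.15 = [915.07, 12803.67].
285: z = -2.21, |z| > 2 → outlier.
483: z = -2.15, |z| > 2 → outlier.
Every other value lies within [915.07, 12803.67].

285, 483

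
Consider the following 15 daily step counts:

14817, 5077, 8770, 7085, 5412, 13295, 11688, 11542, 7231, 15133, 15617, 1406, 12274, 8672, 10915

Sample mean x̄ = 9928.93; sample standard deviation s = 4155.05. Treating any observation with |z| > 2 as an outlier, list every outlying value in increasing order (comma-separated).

Cutoffs at x̄ ± 2s: 9928.93 ± 2·4155.05 = [1618.83, 18239.03].
1406: z = -2.05, |z| > 2 → outlier.
Every other value lies within [1618.83, 18239.03].

1406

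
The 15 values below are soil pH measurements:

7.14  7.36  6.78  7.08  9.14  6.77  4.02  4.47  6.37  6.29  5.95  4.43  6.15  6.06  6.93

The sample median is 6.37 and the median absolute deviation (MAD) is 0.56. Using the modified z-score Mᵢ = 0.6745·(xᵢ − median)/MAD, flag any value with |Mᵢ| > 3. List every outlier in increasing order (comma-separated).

9.14

|Mᵢ| > 3 ⇔ |xᵢ − 6.37| > 3·0.56/0.6745 = 2.49.
So outliers lie outside [3.88, 8.86].
9.14: M = 3.34 → outlier.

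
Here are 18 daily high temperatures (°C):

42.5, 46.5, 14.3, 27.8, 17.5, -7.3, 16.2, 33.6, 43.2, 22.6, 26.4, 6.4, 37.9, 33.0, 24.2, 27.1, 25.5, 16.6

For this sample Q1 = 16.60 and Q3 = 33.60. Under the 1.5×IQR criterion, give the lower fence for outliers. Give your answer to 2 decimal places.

IQR = Q3 − Q1 = 33.60 − 16.60 = 17.00.
Lower fence = Q1 − 1.5·IQR = 16.60 − 25.50 = -8.90.
Upper fence = Q3 + 1.5·IQR = 33.60 + 25.50 = 59.10.

-8.90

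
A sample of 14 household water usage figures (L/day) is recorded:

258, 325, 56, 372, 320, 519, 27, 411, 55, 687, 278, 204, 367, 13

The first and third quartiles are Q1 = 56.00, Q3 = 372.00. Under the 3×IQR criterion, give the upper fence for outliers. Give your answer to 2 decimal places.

1320.00

IQR = Q3 − Q1 = 372.00 − 56.00 = 316.00.
Lower fence = Q1 − 3·IQR = 56.00 − 948.00 = -892.00.
Upper fence = Q3 + 3·IQR = 372.00 + 948.00 = 1320.00.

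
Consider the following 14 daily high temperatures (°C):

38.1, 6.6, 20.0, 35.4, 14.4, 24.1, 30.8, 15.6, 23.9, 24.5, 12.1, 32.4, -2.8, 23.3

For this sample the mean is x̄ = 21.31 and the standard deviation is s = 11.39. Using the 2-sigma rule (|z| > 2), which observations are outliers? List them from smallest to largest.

-2.8

Cutoffs at x̄ ± 2s: 21.31 ± 2·11.39 = [-1.47, 44.09].
-2.8: z = -2.12, |z| > 2 → outlier.
Every other value lies within [-1.47, 44.09].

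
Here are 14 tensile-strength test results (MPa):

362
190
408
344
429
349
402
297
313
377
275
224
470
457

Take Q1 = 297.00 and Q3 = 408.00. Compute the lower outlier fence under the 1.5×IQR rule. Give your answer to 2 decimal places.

IQR = Q3 − Q1 = 408.00 − 297.00 = 111.00.
Lower fence = Q1 − 1.5·IQR = 297.00 − 166.50 = 130.50.
Upper fence = Q3 + 1.5·IQR = 408.00 + 166.50 = 574.50.

130.50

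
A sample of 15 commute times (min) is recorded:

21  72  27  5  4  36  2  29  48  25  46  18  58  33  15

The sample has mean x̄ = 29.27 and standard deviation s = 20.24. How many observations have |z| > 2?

1

Cutoffs: x̄ ± 2s = [-11.21, 69.75].
Outside the cutoffs: 72.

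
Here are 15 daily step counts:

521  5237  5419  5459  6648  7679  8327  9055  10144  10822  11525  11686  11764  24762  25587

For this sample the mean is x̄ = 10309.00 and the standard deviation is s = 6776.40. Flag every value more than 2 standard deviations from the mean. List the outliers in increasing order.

Cutoffs at x̄ ± 2s: 10309.00 ± 2·6776.40 = [-3243.80, 23861.80].
24762: z = 2.13, |z| > 2 → outlier.
25587: z = 2.25, |z| > 2 → outlier.
Every other value lies within [-3243.80, 23861.80].

24762, 25587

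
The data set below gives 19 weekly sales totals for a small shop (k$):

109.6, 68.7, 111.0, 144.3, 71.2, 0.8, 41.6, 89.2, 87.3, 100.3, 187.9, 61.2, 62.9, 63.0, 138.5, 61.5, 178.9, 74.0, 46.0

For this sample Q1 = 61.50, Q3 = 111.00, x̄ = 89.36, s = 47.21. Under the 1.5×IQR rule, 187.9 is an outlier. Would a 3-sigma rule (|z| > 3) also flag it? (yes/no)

no

z = (187.9 − 89.36) / 47.21 = 2.09.
|z| = 2.09 ≤ 3.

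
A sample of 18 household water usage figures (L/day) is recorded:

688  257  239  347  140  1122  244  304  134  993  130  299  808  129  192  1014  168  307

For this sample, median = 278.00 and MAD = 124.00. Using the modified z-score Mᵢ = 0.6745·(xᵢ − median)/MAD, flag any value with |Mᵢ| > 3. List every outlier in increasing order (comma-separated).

|Mᵢ| > 3 ⇔ |xᵢ − 278.00| > 3·124.00/0.6745 = 551.52.
So outliers lie outside [-273.52, 829.52].
993: M = 3.89 → outlier.
1014: M = 4.00 → outlier.
1122: M = 4.59 → outlier.

993, 1014, 1122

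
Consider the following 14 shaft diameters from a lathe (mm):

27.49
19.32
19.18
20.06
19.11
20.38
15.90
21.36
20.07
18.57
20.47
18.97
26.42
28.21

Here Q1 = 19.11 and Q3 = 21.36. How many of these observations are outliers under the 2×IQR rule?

3

IQR = 2.25; fences at 19.11 − 4.50 = 14.61 and 21.36 + 4.50 = 25.86.
Outside the cutoffs: 26.42, 27.49, 28.21.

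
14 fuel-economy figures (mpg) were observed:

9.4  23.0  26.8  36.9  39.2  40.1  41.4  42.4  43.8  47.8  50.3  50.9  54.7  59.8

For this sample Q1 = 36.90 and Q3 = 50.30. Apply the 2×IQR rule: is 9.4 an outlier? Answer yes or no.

IQR = Q3 − Q1 = 50.30 − 36.90 = 13.40.
Lower fence = Q1 − 2·IQR = 36.90 − 26.80 = 10.10.
Upper fence = Q3 + 2·IQR = 50.30 + 26.80 = 77.10.
9.4 lies below the lower fence.

yes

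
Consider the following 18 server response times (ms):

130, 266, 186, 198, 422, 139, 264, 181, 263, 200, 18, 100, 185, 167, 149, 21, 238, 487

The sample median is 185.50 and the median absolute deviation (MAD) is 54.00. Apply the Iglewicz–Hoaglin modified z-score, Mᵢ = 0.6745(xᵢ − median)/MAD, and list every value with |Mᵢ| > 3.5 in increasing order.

|Mᵢ| > 3.5 ⇔ |xᵢ − 185.50| > 3.5·54.00/0.6745 = 280.21.
So outliers lie outside [-94.71, 465.71].
487: M = 3.77 → outlier.

487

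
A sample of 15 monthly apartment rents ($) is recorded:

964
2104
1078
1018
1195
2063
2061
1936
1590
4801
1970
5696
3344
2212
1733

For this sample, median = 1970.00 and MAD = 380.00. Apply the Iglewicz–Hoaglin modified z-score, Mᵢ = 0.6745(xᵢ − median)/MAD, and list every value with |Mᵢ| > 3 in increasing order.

|Mᵢ| > 3 ⇔ |xᵢ − 1970.00| > 3·380.00/0.6745 = 1690.14.
So outliers lie outside [279.86, 3660.14].
4801: M = 5.03 → outlier.
5696: M = 6.61 → outlier.

4801, 5696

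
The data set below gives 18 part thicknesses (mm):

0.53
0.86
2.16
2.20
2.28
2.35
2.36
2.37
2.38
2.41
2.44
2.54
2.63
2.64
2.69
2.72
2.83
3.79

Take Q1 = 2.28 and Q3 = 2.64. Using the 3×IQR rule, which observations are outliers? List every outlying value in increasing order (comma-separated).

0.53, 0.86, 3.79

IQR = Q3 − Q1 = 2.64 − 2.28 = 0.36.
Lower fence = Q1 − 3·IQR = 2.28 − 1.08 = 1.20.
Upper fence = Q3 + 3·IQR = 2.64 + 1.08 = 3.72.
0.53 < 1.20 → outlier.
0.86 < 1.20 → outlier.
3.79 > 3.72 → outlier.
All remaining values lie within [1.20, 3.72].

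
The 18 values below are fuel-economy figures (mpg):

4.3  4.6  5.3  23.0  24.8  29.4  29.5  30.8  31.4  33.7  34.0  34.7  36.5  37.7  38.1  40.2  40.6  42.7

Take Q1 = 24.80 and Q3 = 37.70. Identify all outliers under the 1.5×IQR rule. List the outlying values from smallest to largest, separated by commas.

4.3, 4.6, 5.3

IQR = Q3 − Q1 = 37.70 − 24.80 = 12.90.
Lower fence = Q1 − 1.5·IQR = 24.80 − 19.35 = 5.45.
Upper fence = Q3 + 1.5·IQR = 37.70 + 19.35 = 57.05.
4.3 < 5.45 → outlier.
4.6 < 5.45 → outlier.
5.3 < 5.45 → outlier.
All remaining values lie within [5.45, 57.05].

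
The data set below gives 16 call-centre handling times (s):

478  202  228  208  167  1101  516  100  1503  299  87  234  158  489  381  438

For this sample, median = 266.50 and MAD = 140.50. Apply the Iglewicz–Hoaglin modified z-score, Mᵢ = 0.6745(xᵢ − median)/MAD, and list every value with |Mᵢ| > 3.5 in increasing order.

|Mᵢ| > 3.5 ⇔ |xᵢ − 266.50| > 3.5·140.50/0.6745 = 729.06.
So outliers lie outside [-462.56, 995.56].
1101: M = 4.01 → outlier.
1503: M = 5.94 → outlier.

1101, 1503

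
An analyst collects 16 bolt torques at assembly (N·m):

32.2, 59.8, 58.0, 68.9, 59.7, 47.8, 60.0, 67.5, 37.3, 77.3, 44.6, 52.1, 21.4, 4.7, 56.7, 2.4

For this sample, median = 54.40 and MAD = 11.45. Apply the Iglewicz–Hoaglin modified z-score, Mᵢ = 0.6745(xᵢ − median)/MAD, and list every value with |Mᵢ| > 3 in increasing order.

|Mᵢ| > 3 ⇔ |xᵢ − 54.40| > 3·11.45/0.6745 = 50.93.
So outliers lie outside [3.47, 105.33].
2.4: M = -3.06 → outlier.

2.4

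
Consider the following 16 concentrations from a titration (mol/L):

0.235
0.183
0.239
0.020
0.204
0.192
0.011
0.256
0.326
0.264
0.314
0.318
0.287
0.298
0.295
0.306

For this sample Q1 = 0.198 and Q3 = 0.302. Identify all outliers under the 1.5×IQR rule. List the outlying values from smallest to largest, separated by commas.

IQR = Q3 − Q1 = 0.302 − 0.198 = 0.104.
Lower fence = Q1 − 1.5·IQR = 0.198 − 0.156 = 0.042.
Upper fence = Q3 + 1.5·IQR = 0.302 + 0.156 = 0.458.
0.011 < 0.042 → outlier.
0.020 < 0.042 → outlier.
All remaining values lie within [0.042, 0.458].

0.011, 0.020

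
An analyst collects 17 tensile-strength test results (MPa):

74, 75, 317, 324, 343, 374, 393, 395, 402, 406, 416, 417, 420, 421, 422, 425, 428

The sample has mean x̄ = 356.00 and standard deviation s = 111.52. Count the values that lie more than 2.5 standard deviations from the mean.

2

Cutoffs: x̄ ± 2.5s = [77.20, 634.80].
Outside the cutoffs: 74, 75.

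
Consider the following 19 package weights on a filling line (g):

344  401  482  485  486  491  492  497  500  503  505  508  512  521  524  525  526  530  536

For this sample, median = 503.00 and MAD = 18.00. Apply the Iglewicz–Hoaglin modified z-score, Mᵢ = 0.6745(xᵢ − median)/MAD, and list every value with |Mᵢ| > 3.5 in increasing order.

|Mᵢ| > 3.5 ⇔ |xᵢ − 503.00| > 3.5·18.00/0.6745 = 93.40.
So outliers lie outside [409.60, 596.40].
344: M = -5.96 → outlier.
401: M = -3.82 → outlier.

344, 401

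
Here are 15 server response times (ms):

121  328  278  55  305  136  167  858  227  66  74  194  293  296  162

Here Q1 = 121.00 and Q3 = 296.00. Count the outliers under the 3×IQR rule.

1

IQR = 175.00; fences at 121.00 − 525.00 = -404.00 and 296.00 + 525.00 = 821.00.
Outside the cutoffs: 858.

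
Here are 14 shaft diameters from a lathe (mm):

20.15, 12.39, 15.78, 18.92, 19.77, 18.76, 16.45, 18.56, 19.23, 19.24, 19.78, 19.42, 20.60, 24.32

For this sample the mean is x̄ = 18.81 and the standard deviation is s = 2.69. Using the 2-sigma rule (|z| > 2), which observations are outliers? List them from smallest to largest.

Cutoffs at x̄ ± 2s: 18.81 ± 2·2.69 = [13.43, 24.19].
12.39: z = -2.39, |z| > 2 → outlier.
24.32: z = 2.05, |z| > 2 → outlier.
Every other value lies within [13.43, 24.19].

12.39, 24.32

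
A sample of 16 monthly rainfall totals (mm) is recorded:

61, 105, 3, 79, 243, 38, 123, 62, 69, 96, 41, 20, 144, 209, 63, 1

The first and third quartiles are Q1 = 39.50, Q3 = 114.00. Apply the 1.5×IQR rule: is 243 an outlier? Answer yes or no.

yes

IQR = Q3 − Q1 = 114.00 − 39.50 = 74.50.
Lower fence = Q1 − 1.5·IQR = 39.50 − 111.75 = -72.25.
Upper fence = Q3 + 1.5·IQR = 114.00 + 111.75 = 225.75.
243 lies above the upper fence.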